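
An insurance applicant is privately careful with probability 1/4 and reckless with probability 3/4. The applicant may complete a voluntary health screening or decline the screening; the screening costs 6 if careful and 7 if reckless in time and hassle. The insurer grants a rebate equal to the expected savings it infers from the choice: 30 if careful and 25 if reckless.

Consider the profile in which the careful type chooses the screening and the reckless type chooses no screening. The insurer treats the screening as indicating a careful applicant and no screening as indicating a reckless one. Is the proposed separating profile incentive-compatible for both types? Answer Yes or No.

Under these beliefs, the screening earns rebate 30 and no screening earns rebate 25.
careful: the screening nets 30 − 6 = 24; no screening nets 25. careful would deviate to no screening.
reckless: the screening nets 30 − 7 = 23; no screening nets 25. reckless prefers no screening.
careful has a profitable deviation, so the profile is not an equilibrium.

No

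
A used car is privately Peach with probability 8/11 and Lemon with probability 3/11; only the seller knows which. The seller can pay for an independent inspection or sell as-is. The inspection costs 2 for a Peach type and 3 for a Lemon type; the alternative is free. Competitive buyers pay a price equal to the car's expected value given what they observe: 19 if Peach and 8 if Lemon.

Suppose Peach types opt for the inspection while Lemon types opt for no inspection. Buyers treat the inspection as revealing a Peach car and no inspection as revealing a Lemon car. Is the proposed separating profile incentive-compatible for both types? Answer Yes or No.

No

Under these beliefs, the inspection earns price 19 and no inspection earns price 8.
Peach: the inspection nets 19 − 2 = 17; no inspection nets 8. Peach prefers the inspection.
Lemon: the inspection nets 19 − 3 = 16; no inspection nets 8. Lemon would deviate to the inspection.
Lemon has a profitable deviation, so the profile is not an equilibrium.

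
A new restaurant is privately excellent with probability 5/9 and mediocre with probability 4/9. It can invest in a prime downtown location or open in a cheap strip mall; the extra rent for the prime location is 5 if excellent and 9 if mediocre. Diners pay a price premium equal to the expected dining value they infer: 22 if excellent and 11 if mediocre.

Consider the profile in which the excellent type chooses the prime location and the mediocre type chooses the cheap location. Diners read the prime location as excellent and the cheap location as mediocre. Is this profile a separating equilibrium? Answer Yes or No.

No

Under these beliefs, the prime location earns price premium 22 and the cheap location earns price premium 11.
excellent: the prime location nets 22 − 5 = 17; the cheap location nets 11. excellent prefers the prime location.
mediocre: the prime location nets 22 − 9 = 13; the cheap location nets 11. mediocre would deviate to the prime location.
mediocre has a profitable deviation, so the profile is not an equilibrium.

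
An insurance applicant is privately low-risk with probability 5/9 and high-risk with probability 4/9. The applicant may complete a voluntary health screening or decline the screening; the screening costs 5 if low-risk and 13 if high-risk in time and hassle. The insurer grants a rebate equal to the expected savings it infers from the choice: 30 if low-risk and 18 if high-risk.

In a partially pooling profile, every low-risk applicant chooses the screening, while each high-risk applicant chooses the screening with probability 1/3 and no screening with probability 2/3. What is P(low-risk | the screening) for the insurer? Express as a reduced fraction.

15/19

P(the screening) = (5/9)·1 + (4/9)·(1/3) = 19/27.
By Bayes' rule, P(low-risk | the screening) = (5/9) / (19/27) = 15/19.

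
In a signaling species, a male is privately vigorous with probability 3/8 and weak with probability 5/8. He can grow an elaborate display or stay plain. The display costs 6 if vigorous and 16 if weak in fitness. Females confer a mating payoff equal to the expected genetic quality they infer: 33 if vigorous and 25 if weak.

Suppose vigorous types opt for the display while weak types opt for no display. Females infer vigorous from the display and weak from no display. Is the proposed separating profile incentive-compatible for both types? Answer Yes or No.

Under these beliefs, the display earns mating payoff 33 and no display earns mating payoff 25.
vigorous: the display nets 33 − 6 = 27; no display nets 25. vigorous prefers the display.
weak: the display nets 33 − 16 = 17; no display nets 25. weak prefers no display.
Neither type deviates, so the separating profile is an equilibrium.

Yes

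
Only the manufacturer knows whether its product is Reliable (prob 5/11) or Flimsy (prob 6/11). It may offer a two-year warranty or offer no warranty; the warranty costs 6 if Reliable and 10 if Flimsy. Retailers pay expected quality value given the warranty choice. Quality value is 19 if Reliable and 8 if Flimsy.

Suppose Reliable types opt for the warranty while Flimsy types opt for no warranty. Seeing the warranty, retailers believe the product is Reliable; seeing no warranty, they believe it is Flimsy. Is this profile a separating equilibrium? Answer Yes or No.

Under these beliefs, the warranty earns price 19 and no warranty earns price 8.
Reliable: the warranty nets 19 − 6 = 13; no warranty nets 8. Reliable prefers the warranty.
Flimsy: the warranty nets 19 − 10 = 9; no warranty nets 8. Flimsy would deviate to the warranty.
Flimsy has a profitable deviation, so the profile is not an equilibrium.

No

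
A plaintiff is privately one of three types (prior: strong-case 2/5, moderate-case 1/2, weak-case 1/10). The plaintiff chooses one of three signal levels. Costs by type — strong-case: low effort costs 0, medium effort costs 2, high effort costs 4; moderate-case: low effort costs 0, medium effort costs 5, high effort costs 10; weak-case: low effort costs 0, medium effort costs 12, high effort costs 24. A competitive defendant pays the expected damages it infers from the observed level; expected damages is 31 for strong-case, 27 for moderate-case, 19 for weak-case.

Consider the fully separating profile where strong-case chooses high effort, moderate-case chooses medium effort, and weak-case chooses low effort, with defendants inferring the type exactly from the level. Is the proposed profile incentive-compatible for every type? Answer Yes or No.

Separating settlements: high effort → 31, medium effort → 27, low effort → 19.
strong-case (assigned high effort): low effort: 19 − 0 = 19; medium effort: 27 − 2 = 25; high effort: 31 − 4 = 27. strong-case stays.
moderate-case (assigned medium effort): low effort: 19 − 0 = 19; medium effort: 27 − 5 = 22; high effort: 31 − 10 = 21. moderate-case stays.
weak-case (assigned low effort): low effort: 19 − 0 = 19; medium effort: 27 − 12 = 15; high effort: 31 − 24 = 7. weak-case stays.
Every type prefers its assigned level; separation holds.

Yes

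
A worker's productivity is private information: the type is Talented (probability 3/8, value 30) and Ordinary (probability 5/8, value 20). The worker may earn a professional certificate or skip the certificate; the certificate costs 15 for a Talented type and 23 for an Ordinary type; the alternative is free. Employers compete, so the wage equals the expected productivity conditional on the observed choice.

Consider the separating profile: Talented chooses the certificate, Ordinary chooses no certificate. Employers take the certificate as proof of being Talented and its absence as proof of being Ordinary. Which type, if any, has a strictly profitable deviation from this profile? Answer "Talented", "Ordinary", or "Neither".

The certificate pays 30; no certificate pays 20.
Talented: assigned the certificate, nets 30 − 15 = 15; deviating to no certificate nets 20.
Ordinary: assigned no certificate, nets 20; deviating to the certificate nets 30 − 23 = 7.
The Talented type gains 5 by deviating.

Talented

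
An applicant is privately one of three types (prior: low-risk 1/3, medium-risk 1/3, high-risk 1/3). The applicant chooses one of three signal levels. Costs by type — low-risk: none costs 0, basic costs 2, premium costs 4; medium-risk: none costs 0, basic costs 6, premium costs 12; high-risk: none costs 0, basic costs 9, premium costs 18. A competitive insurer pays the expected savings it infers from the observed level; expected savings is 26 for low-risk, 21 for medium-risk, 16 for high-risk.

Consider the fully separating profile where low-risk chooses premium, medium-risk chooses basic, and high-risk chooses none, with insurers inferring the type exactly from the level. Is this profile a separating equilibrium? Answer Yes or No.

No

Separating rebates: premium → 26, basic → 21, none → 16.
low-risk (assigned premium): none: 16 − 0 = 16; basic: 21 − 2 = 19; premium: 26 − 4 = 22. low-risk stays.
medium-risk (assigned basic): none: 16 − 0 = 16; basic: 21 − 6 = 15; premium: 26 − 12 = 14. medium-risk prefers none.
high-risk (assigned none): none: 16 − 0 = 16; basic: 21 − 9 = 12; premium: 26 − 18 = 8. high-risk stays.
At least one type deviates; the separating profile fails.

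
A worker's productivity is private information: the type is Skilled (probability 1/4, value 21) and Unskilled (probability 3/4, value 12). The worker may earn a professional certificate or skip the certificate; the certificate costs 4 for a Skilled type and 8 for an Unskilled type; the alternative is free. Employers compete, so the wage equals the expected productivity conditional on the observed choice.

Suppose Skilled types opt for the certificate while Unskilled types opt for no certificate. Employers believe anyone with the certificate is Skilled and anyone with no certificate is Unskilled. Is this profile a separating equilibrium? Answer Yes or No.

No

Under these beliefs, the certificate earns wage 21 and no certificate earns wage 12.
Skilled: the certificate nets 21 − 4 = 17; no certificate nets 12. Skilled prefers the certificate.
Unskilled: the certificate nets 21 − 8 = 13; no certificate nets 12. Unskilled would deviate to the certificate.
Unskilled has a profitable deviation, so the profile is not an equilibrium.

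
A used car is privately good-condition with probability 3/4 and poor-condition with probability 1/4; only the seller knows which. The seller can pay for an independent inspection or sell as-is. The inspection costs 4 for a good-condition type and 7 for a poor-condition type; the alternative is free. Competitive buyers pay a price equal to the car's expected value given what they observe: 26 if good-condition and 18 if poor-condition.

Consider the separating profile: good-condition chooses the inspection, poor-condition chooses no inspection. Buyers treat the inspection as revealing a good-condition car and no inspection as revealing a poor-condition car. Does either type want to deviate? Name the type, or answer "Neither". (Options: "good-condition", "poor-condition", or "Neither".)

The inspection pays 26; no inspection pays 18.
good-condition: assigned the inspection, nets 26 − 4 = 22; deviating to no inspection nets 18.
poor-condition: assigned no inspection, nets 18; deviating to the inspection nets 26 − 7 = 19.
The poor-condition type gains 1 by deviating.

poor-condition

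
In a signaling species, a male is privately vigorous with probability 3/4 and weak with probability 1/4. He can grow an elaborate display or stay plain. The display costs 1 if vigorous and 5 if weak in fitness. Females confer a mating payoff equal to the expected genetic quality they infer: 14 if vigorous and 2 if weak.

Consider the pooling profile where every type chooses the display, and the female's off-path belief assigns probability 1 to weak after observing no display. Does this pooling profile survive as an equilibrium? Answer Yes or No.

On path, the female holds the prior and pays 3/4·14 + 1/4·2 = 11. Off path (no display), believing weak, it pays 2.
vigorous: the display nets 11 − 1 = 10; no display nets 2. vigorous stays.
weak: the display nets 11 − 5 = 6; no display nets 2. weak stays.
No type deviates, so pooling is sustained.

Yes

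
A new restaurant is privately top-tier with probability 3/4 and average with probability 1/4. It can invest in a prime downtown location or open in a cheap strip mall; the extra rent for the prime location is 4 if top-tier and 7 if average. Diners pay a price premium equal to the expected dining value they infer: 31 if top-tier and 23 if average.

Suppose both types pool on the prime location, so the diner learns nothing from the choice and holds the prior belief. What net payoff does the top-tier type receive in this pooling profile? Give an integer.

25

Pooled price premium = 3/4·31 + 1/4·23 = 29.
top-tier pays cost 4 for the prime location, so net payoff = 29 − 4 = 25.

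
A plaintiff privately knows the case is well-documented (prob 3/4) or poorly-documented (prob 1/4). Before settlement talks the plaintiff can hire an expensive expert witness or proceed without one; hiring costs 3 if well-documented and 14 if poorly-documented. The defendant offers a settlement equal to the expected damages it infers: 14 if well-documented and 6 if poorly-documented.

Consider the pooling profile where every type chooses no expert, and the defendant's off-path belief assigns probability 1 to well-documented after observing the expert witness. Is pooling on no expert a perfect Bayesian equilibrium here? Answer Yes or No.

Yes

On path, the defendant holds the prior and pays 3/4·14 + 1/4·6 = 12. Off path (the expert witness), believing well-documented, it pays 14.
well-documented: no expert nets 12; the expert witness nets 14 − 3 = 11. well-documented stays.
poorly-documented: no expert nets 12; the expert witness nets 14 − 14 = 0. poorly-documented stays.
No type deviates, so pooling is sustained.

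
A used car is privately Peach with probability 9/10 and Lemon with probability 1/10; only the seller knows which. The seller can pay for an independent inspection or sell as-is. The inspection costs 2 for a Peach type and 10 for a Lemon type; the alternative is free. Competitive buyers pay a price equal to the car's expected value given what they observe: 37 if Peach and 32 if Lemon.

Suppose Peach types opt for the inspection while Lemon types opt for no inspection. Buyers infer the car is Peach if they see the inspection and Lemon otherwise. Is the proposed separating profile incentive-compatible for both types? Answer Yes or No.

Yes

Under these beliefs, the inspection earns price 37 and no inspection earns price 32.
Peach: the inspection nets 37 − 2 = 35; no inspection nets 32. Peach prefers the inspection.
Lemon: the inspection nets 37 − 10 = 27; no inspection nets 32. Lemon prefers no inspection.
Neither type deviates, so the separating profile is an equilibrium.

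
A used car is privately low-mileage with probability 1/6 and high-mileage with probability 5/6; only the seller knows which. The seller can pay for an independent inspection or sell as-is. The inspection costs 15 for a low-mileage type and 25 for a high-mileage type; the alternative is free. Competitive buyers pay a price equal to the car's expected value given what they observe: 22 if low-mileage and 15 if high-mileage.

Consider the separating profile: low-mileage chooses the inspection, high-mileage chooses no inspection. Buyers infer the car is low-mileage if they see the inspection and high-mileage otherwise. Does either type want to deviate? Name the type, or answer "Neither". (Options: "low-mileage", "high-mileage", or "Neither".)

The inspection pays 22; no inspection pays 15.
low-mileage: assigned the inspection, nets 22 − 15 = 7; deviating to no inspection nets 15.
high-mileage: assigned no inspection, nets 15; deviating to the inspection nets 22 − 25 = -3.
The low-mileage type gains 8 by deviating.

low-mileage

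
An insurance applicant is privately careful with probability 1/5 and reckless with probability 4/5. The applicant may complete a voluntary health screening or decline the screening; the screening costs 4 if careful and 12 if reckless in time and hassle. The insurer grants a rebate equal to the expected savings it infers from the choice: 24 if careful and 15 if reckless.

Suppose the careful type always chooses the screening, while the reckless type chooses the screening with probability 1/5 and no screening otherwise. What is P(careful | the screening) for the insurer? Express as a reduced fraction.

5/9

P(the screening) = (1/5)·1 + (4/5)·(1/5) = 9/25.
By Bayes' rule, P(careful | the screening) = (1/5) / (9/25) = 5/9.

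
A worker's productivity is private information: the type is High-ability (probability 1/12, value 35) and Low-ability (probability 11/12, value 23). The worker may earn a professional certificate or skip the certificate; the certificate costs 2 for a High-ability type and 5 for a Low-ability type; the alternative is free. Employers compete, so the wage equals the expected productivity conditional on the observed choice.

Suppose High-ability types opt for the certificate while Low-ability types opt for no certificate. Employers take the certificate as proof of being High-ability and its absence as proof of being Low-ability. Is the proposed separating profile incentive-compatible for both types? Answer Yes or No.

Under these beliefs, the certificate earns wage 35 and no certificate earns wage 23.
High-ability: the certificate nets 35 − 2 = 33; no certificate nets 23. High-ability prefers the certificate.
Low-ability: the certificate nets 35 − 5 = 30; no certificate nets 23. Low-ability would deviate to the certificate.
Low-ability has a profitable deviation, so the profile is not an equilibrium.

No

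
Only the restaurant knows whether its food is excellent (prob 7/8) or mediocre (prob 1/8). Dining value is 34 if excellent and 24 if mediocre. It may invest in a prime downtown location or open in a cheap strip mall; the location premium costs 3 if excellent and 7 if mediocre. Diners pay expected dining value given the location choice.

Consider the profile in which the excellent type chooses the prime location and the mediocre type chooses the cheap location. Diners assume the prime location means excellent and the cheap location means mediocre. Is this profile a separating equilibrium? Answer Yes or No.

No

Under these beliefs, the prime location earns price premium 34 and the cheap location earns price premium 24.
excellent: the prime location nets 34 − 3 = 31; the cheap location nets 24. excellent prefers the prime location.
mediocre: the prime location nets 34 − 7 = 27; the cheap location nets 24. mediocre would deviate to the prime location.
mediocre has a profitable deviation, so the profile is not an equilibrium.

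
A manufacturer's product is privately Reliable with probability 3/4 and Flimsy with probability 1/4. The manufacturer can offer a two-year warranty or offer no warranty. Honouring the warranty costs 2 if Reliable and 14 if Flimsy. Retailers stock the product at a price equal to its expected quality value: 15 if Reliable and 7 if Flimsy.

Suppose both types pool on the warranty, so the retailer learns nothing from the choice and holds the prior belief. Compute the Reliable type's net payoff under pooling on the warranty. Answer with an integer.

11

Pooled price = 3/4·15 + 1/4·7 = 13.
Reliable pays cost 2 for the warranty, so net payoff = 13 − 2 = 11.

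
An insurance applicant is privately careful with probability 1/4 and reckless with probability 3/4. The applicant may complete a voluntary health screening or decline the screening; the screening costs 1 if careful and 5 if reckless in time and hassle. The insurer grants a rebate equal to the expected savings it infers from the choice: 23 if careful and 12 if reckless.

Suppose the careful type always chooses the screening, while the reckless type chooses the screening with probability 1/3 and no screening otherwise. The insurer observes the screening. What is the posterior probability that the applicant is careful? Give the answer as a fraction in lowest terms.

P(the screening) = (1/4)·1 + (3/4)·(1/3) = 1/2.
By Bayes' rule, P(careful | the screening) = (1/4) / (1/2) = 1/2.

1/2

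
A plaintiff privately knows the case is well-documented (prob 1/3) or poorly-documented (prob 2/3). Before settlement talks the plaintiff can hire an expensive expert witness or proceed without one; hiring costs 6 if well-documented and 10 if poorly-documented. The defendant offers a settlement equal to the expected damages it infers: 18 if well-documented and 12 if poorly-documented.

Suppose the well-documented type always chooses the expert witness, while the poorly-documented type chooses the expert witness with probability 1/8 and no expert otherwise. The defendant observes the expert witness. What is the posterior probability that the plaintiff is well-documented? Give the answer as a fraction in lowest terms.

4/5

P(the expert witness) = (1/3)·1 + (2/3)·(1/8) = 5/12.
By Bayes' rule, P(well-documented | the expert witness) = (1/3) / (5/12) = 4/5.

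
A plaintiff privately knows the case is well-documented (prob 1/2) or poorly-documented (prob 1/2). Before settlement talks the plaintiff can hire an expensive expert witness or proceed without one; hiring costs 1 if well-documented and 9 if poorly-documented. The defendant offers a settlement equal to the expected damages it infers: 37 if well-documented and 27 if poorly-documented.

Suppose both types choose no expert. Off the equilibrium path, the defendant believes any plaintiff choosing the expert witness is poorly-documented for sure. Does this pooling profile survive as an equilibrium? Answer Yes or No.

On path, the defendant holds the prior and pays 1/2·37 + 1/2·27 = 32. Off path (the expert witness), believing poorly-documented, it pays 27.
well-documented: no expert nets 32; the expert witness nets 27 − 1 = 26. well-documented stays.
poorly-documented: no expert nets 32; the expert witness nets 27 − 9 = 18. poorly-documented stays.
No type deviates, so pooling is sustained.

Yes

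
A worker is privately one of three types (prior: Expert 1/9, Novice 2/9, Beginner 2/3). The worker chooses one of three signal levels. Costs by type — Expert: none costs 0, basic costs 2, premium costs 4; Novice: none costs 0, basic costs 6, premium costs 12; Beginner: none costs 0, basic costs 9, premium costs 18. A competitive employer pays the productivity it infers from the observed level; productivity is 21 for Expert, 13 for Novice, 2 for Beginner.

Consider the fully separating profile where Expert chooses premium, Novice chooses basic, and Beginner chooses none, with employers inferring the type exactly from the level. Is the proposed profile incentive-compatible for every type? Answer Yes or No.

No

Separating wages: premium → 21, basic → 13, none → 2.
Expert (assigned premium): none: 2 − 0 = 2; basic: 13 − 2 = 11; premium: 21 − 4 = 17. Expert stays.
Novice (assigned basic): none: 2 − 0 = 2; basic: 13 − 6 = 7; premium: 21 − 12 = 9. Novice prefers premium.
Beginner (assigned none): none: 2 − 0 = 2; basic: 13 − 9 = 4; premium: 21 − 18 = 3. Beginner prefers basic.
At least one type deviates; the separating profile fails.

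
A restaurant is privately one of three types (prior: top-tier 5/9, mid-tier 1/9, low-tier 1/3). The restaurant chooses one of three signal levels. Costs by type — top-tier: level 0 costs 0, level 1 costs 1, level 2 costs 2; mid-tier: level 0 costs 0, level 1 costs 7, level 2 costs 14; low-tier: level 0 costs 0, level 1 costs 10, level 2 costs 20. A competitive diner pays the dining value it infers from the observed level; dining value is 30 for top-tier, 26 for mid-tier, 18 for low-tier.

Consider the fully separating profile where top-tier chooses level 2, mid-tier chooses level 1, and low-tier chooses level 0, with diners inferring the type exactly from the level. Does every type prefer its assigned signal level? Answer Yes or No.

Yes

Separating price premiums: level 2 → 30, level 1 → 26, level 0 → 18.
top-tier (assigned level 2): level 0: 18 − 0 = 18; level 1: 26 − 1 = 25; level 2: 30 − 2 = 28. top-tier stays.
mid-tier (assigned level 1): level 0: 18 − 0 = 18; level 1: 26 − 7 = 19; level 2: 30 − 14 = 16. mid-tier stays.
low-tier (assigned level 0): level 0: 18 − 0 = 18; level 1: 26 − 10 = 16; level 2: 30 − 20 = 10. low-tier stays.
Every type prefers its assigned level; separation holds.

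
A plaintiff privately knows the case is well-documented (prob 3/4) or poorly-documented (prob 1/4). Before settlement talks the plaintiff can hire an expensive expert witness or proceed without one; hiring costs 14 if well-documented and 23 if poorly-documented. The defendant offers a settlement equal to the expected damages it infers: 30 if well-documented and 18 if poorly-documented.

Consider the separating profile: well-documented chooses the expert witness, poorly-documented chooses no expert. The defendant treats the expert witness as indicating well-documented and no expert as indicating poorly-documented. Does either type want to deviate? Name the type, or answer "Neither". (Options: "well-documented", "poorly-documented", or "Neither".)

The expert witness pays 30; no expert pays 18.
well-documented: assigned the expert witness, nets 30 − 14 = 16; deviating to no expert nets 18.
poorly-documented: assigned no expert, nets 18; deviating to the expert witness nets 30 − 23 = 7.
The well-documented type gains 2 by deviating.

well-documented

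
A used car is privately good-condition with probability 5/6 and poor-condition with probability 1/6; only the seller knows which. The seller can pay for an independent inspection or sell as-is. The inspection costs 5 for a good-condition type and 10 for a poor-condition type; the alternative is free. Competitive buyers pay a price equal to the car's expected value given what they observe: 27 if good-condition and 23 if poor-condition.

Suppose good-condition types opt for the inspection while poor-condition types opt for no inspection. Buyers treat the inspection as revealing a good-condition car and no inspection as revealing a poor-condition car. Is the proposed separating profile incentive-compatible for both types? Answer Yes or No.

Under these beliefs, the inspection earns price 27 and no inspection earns price 23.
good-condition: the inspection nets 27 − 5 = 22; no inspection nets 23. good-condition would deviate to no inspection.
poor-condition: the inspection nets 27 − 10 = 17; no inspection nets 23. poor-condition prefers no inspection.
good-condition has a profitable deviation, so the profile is not an equilibrium.

No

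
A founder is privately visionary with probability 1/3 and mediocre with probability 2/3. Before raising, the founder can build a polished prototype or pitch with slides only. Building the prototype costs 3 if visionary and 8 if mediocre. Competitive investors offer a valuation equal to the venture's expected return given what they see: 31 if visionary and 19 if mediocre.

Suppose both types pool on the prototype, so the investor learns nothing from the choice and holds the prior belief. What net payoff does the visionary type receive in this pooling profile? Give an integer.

20

Pooled valuation = 1/3·31 + 2/3·19 = 23.
visionary pays cost 3 for the prototype, so net payoff = 23 − 3 = 20.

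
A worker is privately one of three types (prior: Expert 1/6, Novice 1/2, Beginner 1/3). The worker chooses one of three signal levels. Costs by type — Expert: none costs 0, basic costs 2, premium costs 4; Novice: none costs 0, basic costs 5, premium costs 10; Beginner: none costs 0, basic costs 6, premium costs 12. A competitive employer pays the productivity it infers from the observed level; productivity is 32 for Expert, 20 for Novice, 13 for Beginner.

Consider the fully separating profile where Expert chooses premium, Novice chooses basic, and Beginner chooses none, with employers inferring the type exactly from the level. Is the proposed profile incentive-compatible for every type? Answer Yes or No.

Separating wages: premium → 32, basic → 20, none → 13.
Expert (assigned premium): none: 13 − 0 = 13; basic: 20 − 2 = 18; premium: 32 − 4 = 28. Expert stays.
Novice (assigned basic): none: 13 − 0 = 13; basic: 20 − 5 = 15; premium: 32 − 10 = 22. Novice prefers premium.
Beginner (assigned none): none: 13 − 0 = 13; basic: 20 − 6 = 14; premium: 32 − 12 = 20. Beginner prefers premium.
At least one type deviates; the separating profile fails.

No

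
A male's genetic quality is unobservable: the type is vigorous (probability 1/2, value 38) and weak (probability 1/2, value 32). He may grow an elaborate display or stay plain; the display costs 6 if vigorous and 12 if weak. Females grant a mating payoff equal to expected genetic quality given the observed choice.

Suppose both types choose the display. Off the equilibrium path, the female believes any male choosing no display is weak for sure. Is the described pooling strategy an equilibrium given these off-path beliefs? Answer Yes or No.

No

On path, the female holds the prior and pays 1/2·38 + 1/2·32 = 35. Off path (no display), believing weak, it pays 32.
vigorous: the display nets 35 − 6 = 29; no display nets 32. vigorous would deviate.
weak: the display nets 35 − 12 = 23; no display nets 32. weak would deviate.
A type deviates, so pooling fails.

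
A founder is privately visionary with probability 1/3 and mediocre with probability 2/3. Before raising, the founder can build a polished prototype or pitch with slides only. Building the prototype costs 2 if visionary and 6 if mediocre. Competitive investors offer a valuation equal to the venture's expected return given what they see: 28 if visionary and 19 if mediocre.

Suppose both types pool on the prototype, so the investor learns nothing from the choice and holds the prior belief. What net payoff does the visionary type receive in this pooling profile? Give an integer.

20

Pooled valuation = 1/3·28 + 2/3·19 = 22.
visionary pays cost 2 for the prototype, so net payoff = 22 − 2 = 20.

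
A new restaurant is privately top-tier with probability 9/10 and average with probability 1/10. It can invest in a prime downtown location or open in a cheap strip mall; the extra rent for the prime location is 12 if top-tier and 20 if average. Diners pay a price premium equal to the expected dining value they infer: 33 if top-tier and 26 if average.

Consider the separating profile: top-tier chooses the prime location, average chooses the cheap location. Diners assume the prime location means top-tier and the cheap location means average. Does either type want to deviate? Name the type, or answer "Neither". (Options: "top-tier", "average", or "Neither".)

top-tier

The prime location pays 33; the cheap location pays 26.
top-tier: assigned the prime location, nets 33 − 12 = 21; deviating to the cheap location nets 26.
average: assigned the cheap location, nets 26; deviating to the prime location nets 33 − 20 = 13.
The top-tier type gains 5 by deviating.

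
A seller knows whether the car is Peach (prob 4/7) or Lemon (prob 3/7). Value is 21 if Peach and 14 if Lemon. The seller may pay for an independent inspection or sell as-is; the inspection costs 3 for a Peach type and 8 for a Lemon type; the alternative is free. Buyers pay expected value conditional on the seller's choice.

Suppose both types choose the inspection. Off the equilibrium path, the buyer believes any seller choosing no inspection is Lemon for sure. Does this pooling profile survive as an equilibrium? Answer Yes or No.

On path, the buyer holds the prior and pays 4/7·21 + 3/7·14 = 18. Off path (no inspection), believing Lemon, it pays 14.
Peach: the inspection nets 18 − 3 = 15; no inspection nets 14. Peach stays.
Lemon: the inspection nets 18 − 8 = 10; no inspection nets 14. Lemon would deviate.
A type deviates, so pooling fails.

No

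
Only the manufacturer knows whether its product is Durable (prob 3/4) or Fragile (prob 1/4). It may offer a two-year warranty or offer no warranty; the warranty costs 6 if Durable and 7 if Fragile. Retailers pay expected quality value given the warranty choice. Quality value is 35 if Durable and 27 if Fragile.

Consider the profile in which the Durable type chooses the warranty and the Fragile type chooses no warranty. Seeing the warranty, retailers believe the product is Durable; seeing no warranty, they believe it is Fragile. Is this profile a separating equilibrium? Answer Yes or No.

No

Under these beliefs, the warranty earns price 35 and no warranty earns price 27.
Durable: the warranty nets 35 − 6 = 29; no warranty nets 27. Durable prefers the warranty.
Fragile: the warranty nets 35 − 7 = 28; no warranty nets 27. Fragile would deviate to the warranty.
Fragile has a profitable deviation, so the profile is not an equilibrium.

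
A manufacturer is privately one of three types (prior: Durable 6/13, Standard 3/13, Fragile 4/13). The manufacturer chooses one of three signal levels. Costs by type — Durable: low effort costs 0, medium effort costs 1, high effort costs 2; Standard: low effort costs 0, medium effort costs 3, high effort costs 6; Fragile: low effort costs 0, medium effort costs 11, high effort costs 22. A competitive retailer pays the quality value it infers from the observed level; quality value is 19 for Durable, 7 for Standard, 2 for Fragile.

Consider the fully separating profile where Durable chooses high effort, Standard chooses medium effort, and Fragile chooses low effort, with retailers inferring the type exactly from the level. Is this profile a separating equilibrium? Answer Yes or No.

No

Separating prices: high effort → 19, medium effort → 7, low effort → 2.
Durable (assigned high effort): low effort: 2 − 0 = 2; medium effort: 7 − 1 = 6; high effort: 19 − 2 = 17. Durable stays.
Standard (assigned medium effort): low effort: 2 − 0 = 2; medium effort: 7 − 3 = 4; high effort: 19 − 6 = 13. Standard prefers high effort.
Fragile (assigned low effort): low effort: 2 − 0 = 2; medium effort: 7 − 11 = -4; high effort: 19 − 22 = -3. Fragile stays.
At least one type deviates; the separating profile fails.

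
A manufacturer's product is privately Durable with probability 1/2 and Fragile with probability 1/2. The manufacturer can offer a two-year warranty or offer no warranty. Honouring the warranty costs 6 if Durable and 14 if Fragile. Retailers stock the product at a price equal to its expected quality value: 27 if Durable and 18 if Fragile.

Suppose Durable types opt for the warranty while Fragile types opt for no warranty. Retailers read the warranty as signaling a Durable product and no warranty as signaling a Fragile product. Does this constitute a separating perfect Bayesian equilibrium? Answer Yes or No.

Under these beliefs, the warranty earns price 27 and no warranty earns price 18.
Durable: the warranty nets 27 − 6 = 21; no warranty nets 18. Durable prefers the warranty.
Fragile: the warranty nets 27 − 14 = 13; no warranty nets 18. Fragile prefers no warranty.
Neither type deviates, so the separating profile is an equilibrium.

Yes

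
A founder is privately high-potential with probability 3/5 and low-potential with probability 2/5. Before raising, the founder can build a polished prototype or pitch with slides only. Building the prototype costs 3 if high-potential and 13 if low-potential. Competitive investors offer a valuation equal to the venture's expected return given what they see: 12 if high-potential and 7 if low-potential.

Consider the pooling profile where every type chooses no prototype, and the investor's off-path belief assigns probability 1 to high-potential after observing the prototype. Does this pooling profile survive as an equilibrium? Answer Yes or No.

On path, the investor holds the prior and pays 3/5·12 + 2/5·7 = 10. Off path (the prototype), believing high-potential, it pays 12.
high-potential: no prototype nets 10; the prototype nets 12 − 3 = 9. high-potential stays.
low-potential: no prototype nets 10; the prototype nets 12 − 13 = -1. low-potential stays.
No type deviates, so pooling is sustained.

Yes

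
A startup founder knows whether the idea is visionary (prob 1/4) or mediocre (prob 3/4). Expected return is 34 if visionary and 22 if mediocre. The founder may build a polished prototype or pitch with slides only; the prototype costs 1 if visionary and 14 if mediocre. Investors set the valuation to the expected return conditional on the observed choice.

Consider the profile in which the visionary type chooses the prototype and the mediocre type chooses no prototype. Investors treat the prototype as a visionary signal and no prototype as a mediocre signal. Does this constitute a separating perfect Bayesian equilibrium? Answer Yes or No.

Yes

Under these beliefs, the prototype earns valuation 34 and no prototype earns valuation 22.
visionary: the prototype nets 34 − 1 = 33; no prototype nets 22. visionary prefers the prototype.
mediocre: the prototype nets 34 − 14 = 20; no prototype nets 22. mediocre prefers no prototype.
Neither type deviates, so the separating profile is an equilibrium.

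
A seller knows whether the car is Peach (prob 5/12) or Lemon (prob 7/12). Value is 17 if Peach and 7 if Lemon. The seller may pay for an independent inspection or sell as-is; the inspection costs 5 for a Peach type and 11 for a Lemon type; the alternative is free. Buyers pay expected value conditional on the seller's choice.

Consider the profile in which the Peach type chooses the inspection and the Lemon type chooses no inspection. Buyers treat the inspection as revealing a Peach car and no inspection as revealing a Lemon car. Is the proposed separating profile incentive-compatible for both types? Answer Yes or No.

Under these beliefs, the inspection earns price 17 and no inspection earns price 7.
Peach: the inspection nets 17 − 5 = 12; no inspection nets 7. Peach prefers the inspection.
Lemon: the inspection nets 17 − 11 = 6; no inspection nets 7. Lemon prefers no inspection.
Neither type deviates, so the separating profile is an equilibrium.

Yes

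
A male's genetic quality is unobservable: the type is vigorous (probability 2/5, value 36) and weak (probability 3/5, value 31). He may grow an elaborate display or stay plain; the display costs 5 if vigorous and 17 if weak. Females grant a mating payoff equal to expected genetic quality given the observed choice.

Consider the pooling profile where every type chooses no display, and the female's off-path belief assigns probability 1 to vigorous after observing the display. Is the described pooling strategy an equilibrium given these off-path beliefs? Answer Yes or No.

Yes

On path, the female holds the prior and pays 2/5·36 + 3/5·31 = 33. Off path (the display), believing vigorous, it pays 36.
vigorous: no display nets 33; the display nets 36 − 5 = 31. vigorous stays.
weak: no display nets 33; the display nets 36 − 17 = 19. weak stays.
No type deviates, so pooling is sustained.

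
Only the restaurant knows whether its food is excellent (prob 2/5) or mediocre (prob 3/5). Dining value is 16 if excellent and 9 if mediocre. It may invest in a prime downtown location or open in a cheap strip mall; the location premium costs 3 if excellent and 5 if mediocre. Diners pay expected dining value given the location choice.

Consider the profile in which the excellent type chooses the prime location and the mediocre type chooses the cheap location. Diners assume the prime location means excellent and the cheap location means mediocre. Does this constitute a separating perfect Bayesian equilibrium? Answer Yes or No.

Under these beliefs, the prime location earns price premium 16 and the cheap location earns price premium 9.
excellent: the prime location nets 16 − 3 = 13; the cheap location nets 9. excellent prefers the prime location.
mediocre: the prime location nets 16 − 5 = 11; the cheap location nets 9. mediocre would deviate to the prime location.
mediocre has a profitable deviation, so the profile is not an equilibrium.

No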